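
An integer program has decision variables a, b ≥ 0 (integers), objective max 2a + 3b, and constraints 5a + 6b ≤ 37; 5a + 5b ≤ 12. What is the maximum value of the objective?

6

(a,b)=(0,2) is feasible, giving 6.
(a,b)=(1,1) is feasible, giving 5.
No feasible integer point exceeds 6.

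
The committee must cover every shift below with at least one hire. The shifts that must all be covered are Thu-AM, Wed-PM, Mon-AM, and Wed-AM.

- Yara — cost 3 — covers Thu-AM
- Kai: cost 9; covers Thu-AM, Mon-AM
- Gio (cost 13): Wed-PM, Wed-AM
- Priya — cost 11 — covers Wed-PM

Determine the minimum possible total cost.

22

Choose Kai and Gio: together they cover Thu-AM, Wed-PM, Mon-AM, Wed-AM — every shift.
Total cost: 9 + 13 = 22.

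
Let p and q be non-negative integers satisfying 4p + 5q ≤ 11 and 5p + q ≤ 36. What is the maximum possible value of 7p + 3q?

The continuous relaxation peaks at (2.75, 0) with value 19.25; rounding to a feasible lattice point costs some objective.
(p,q)=(2,0): 4·2+5·0=8≤11, 5·2+1·0=10≤36, objective 14.
(p,q)=(1,1): 4·1+5·1=9≤11, 5·1+1·1=6≤36, objective 10.
The best lattice point is (2,0), giving 14.

14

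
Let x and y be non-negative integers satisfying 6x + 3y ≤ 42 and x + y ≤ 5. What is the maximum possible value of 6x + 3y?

30

(x,y)=(5,0): 6·5+3·0=30≤42, 1·5+1·0=5≤5, objective 30.
(x,y)=(4,1): 6·4+3·1=27≤42, 1·4+1·1=5≤5, objective 27.
(x,y)=(4,0): 6·4+3·0=24≤42, 1·4+1·0=4≤5, objective 24.
Maximum is 30 at (x,y)=(5,0).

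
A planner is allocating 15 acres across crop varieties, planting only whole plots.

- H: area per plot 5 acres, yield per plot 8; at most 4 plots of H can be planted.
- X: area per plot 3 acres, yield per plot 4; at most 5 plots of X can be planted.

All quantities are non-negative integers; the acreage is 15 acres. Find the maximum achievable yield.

24

This is a bounded integer knapsack.
3×H: area 15 ≤ 15, yield 3·8 = 24.
5×X: area 15 ≤ 15, yield 5·4 = 20.
Best is 24.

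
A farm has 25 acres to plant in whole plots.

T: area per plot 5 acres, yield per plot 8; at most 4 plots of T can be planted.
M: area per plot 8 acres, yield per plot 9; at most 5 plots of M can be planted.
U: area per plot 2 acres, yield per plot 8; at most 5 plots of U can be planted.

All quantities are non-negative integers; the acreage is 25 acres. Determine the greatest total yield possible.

Take 3×T and 5×U: area 25 ≤ 25, yield 3·8 + 5·8 = 64.
U has the best ratio (8/2) and is taken to its limit of 5; remaining capacity is filled optimally with the others.

64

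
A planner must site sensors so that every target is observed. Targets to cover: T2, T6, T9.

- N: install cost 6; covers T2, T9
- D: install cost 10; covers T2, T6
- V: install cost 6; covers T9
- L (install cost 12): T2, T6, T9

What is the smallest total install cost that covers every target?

12

This is a weighted set-cover instance.
L alone covers T2, T6, T9 — every target.
Total install cost: 12.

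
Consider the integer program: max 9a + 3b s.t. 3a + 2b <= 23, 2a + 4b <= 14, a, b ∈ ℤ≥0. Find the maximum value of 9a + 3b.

(a,b)=(7,0) is feasible, giving 63.
(a,b)=(6,0) is feasible, giving 54.
No feasible integer point exceeds 63.

63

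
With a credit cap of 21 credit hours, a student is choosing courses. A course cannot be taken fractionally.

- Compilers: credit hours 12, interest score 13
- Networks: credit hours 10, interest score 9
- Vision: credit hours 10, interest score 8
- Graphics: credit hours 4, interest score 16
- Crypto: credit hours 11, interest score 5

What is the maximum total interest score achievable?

Take Compilers and Graphics: credit hours 12 + 4 = 16 ≤ 21, interest score 13 + 16 = 29.
No other feasible combination does better.

29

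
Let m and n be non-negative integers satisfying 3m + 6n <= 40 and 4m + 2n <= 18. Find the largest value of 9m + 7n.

The continuous relaxation peaks at (1.56, 5.89) with value 55.22; rounding to a feasible lattice point costs some objective.
(m,n)=(2,5): 3·2+6·5=36≤40, 4·2+2·5=18≤18, objective 53.
(m,n)=(1,6): 3·1+6·6=39≤40, 4·1+2·6=16≤18, objective 51.
(m,n)=(2,4): 3·2+6·4=30≤40, 4·2+2·4=16≤18, objective 46.
(m,n)=(1,5): 3·1+6·5=33≤40, 4·1+2·5=14≤18, objective 44.
Maximum is 53 at (m,n)=(2,5).

53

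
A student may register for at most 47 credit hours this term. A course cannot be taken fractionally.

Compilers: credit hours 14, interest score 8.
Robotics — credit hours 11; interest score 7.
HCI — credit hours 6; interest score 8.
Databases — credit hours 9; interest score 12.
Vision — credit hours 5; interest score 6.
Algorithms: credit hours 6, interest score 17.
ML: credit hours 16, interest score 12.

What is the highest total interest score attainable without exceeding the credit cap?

55

Take HCI, Databases, Vision, Algorithms, and ML: credit hours 6 + 9 + 5 + 6 + 16 = 42 ≤ 47, interest score 8 + 12 + 6 + 17 + 12 = 55.
No other feasible combination does better.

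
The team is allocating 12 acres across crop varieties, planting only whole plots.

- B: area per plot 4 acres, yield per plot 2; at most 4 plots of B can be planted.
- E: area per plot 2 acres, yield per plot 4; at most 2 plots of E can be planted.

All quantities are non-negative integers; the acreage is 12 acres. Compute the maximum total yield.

2×B and 2×E: area 12 ≤ 12, yield 2·2 + 2·4 = 12.
1×B and 2×E: area 8 ≤ 12, yield 1·2 + 2·4 = 10.
Best is 12.

12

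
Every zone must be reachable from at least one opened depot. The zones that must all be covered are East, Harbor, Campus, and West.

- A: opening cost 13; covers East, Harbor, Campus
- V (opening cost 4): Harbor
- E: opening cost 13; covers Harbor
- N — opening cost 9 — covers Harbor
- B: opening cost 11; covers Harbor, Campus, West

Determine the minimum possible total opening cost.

24

Choose A and B: together they cover East, Harbor, Campus, West — every zone.
Total opening cost: 13 + 11 = 24.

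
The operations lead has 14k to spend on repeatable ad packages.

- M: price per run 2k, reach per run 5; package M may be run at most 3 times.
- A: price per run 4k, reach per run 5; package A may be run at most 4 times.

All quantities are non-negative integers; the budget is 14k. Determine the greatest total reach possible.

This is a bounded integer knapsack.
1×M and 3×A: price 14 ≤ 14, reach 1·5 + 3·5 = 20.
3×M and 2×A: price 14 ≤ 14, reach 3·5 + 2·5 = 25.
Best is 25.

25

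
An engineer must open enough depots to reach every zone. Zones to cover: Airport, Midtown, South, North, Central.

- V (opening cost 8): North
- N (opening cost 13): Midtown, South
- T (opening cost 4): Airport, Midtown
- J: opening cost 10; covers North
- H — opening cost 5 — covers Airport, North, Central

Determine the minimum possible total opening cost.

This is an integer covering problem.
The greedy cost-per-new-zone heuristic would pick H, T, and N for 22, but a cheaper cover exists.
Choose N and H: together they cover Airport, Midtown, South, North, Central — every zone.
Total opening cost: 13 + 5 = 18.
No cover costs less than 18.

18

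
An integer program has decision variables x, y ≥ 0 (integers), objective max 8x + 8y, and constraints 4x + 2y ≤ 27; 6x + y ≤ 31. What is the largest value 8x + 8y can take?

(x,y)=(0,13): 4·0+2·13=26≤27, 6·0+1·13=13≤31, objective 104.
(x,y)=(0,12): 4·0+2·12=24≤27, 6·0+1·12=12≤31, objective 96.
No feasible integer point exceeds 104.

104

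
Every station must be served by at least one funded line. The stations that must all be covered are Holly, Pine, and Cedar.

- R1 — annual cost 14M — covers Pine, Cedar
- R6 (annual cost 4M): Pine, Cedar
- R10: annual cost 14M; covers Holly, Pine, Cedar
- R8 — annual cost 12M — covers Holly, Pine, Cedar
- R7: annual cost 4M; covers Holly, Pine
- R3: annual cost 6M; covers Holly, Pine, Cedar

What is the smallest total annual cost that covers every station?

6

The greedy cost-per-new-station heuristic would pick R6 and R7 for 8, but a cheaper cover exists.
R3 alone covers Holly, Pine, Cedar — every station.
Total annual cost: 6.
No cover costs less than 6.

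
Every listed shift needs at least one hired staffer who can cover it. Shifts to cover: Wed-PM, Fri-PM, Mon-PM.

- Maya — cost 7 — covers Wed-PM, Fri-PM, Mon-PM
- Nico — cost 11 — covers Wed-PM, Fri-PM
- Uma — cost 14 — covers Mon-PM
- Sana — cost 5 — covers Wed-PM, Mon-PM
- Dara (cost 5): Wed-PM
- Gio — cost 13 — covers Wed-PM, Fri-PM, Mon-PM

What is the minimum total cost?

Maya alone covers Wed-PM, Fri-PM, Mon-PM — every shift.
Total cost: 7.
No cover costs less than 7.

7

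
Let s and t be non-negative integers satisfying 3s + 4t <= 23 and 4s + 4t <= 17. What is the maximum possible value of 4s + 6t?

The continuous relaxation peaks at (0, 4.25) with value 25.50; rounding to a feasible lattice point costs some objective.
(s,t)=(0,4): 3·0+4·4=16≤23, 4·0+4·4=16≤17, objective 24.
(s,t)=(1,3): 3·1+4·3=15≤23, 4·1+4·3=16≤17, objective 22.
(s,t)=(0,3): 3·0+4·3=12≤23, 4·0+4·3=12≤17, objective 18.
No feasible integer point exceeds 24.

24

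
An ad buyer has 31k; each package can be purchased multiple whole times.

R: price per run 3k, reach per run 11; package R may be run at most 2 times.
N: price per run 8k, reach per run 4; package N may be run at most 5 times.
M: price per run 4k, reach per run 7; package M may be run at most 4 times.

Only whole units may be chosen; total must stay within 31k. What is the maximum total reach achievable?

54

2×R and 4×M: price 22 ≤ 31, reach 2·11 + 4·7 = 50.
2×R, 1×N, and 4×M: price 30 ≤ 31, reach 2·11 + 1·4 + 4·7 = 54.
Best is 54.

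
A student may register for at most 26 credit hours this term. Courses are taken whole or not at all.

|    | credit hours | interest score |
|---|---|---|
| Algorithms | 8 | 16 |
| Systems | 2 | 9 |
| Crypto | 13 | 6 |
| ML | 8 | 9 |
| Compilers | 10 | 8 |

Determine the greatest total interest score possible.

34

Allowing fractional choices, the relaxed optimum would be about 40.4, but courses are indivisible.
Algorithms + Systems + Compilers: credit hours 8 + 2 + 10 = 20 ≤ 26, interest score 16 + 9 + 8 = 33.
Algorithms + Systems + ML: credit hours 8 + 2 + 8 = 18 ≤ 26, interest score 16 + 9 + 9 = 34.
Best is Algorithms, Systems, and ML with total interest score 34.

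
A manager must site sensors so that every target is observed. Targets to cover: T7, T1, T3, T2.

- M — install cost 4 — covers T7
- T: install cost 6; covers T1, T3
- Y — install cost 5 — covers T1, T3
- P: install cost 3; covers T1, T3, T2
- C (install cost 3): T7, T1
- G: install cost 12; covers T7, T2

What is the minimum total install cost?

Choose P and C: together they cover T7, T1, T3, T2 — every target.
Total install cost: 3 + 3 = 6.

6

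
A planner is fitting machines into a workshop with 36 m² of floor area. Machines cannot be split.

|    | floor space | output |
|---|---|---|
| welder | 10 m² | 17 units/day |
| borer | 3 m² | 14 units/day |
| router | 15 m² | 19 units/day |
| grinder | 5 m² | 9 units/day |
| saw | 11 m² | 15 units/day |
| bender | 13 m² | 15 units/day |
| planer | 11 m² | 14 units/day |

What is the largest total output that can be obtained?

60

This is an integer program with binary decision variables.
Allowing fractional choices, the relaxed optimum would be about 63.9, but machines are indivisible.
welder + borer + saw + planer: floor space 10 + 3 + 11 + 11 = 35 ≤ 36, output 17 + 14 + 15 + 14 = 60.
welder + borer + router + grinder: floor space 10 + 3 + 15 + 5 = 33 ≤ 36, output 17 + 14 + 19 + 9 = 59.
borer + router + grinder + saw: floor space 3 + 15 + 5 + 11 = 34 ≤ 36, output 14 + 19 + 9 + 15 = 57.
Best is welder, borer, saw, and planer with total output 60.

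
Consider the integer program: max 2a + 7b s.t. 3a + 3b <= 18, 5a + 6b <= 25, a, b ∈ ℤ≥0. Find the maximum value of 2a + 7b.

28

(a,b)=(0,4): 3·0+3·4=12≤18, 5·0+6·4=24≤25, objective 28.
(a,b)=(1,3): 3·1+3·3=12≤18, 5·1+6·3=23≤25, objective 23.
(a,b)=(0,3): 3·0+3·3=9≤18, 5·0+6·3=18≤25, objective 21.
The best lattice point is (0,4), giving 28.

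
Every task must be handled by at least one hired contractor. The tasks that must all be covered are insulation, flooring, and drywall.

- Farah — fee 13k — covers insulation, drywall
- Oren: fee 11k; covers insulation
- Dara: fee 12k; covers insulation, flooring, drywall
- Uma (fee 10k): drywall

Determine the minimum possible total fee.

12

Dara alone covers insulation, flooring, drywall — every task.
Total fee: 12.
No cover costs less than 12.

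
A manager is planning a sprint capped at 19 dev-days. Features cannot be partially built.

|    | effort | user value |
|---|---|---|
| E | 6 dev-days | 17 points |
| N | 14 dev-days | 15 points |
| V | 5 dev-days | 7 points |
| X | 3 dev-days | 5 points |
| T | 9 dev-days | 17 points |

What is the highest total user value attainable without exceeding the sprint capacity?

This is a 0-1 knapsack instance.
Allowing fractional choices, the relaxed optimum would be about 40.4, but features are indivisible.
E + X + T: effort 6 + 3 + 9 = 18 ≤ 19, user value 17 + 5 + 17 = 39.
E + T: effort 6 + 9 = 15 ≤ 19, user value 17 + 17 = 34.
E + V + X: effort 6 + 5 + 3 = 14 ≤ 19, user value 17 + 7 + 5 = 29.
Best is E, X, and T with total user value 39.

39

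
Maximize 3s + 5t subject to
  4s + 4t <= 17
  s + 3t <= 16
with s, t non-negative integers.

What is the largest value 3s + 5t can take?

20

(s,t)=(0,4): 4·0+4·4=16≤17, 1·0+3·4=12≤16, objective 20.
(s,t)=(1,3): 4·1+4·3=16≤17, 1·1+3·3=10≤16, objective 18.
(s,t)=(0,3): 4·0+4·3=12≤17, 1·0+3·3=9≤16, objective 15.
Maximum is 20 at (s,t)=(0,4).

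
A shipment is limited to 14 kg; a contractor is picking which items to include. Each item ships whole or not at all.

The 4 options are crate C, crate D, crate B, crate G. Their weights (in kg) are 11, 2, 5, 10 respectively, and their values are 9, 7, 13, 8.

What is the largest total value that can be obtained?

20

This is an integer program with binary decision variables.
Take crate D and crate B: weight 2 + 5 = 7 ≤ 14, value 7 + 13 = 20.
No other feasible combination does better.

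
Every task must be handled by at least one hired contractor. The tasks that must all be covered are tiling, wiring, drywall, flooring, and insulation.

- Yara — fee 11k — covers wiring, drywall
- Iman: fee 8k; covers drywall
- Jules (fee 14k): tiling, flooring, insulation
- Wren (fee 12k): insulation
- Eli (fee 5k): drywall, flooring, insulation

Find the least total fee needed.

25

The greedy cost-per-new-task heuristic would pick Eli, Yara, and Jules for 30, but a cheaper cover exists.
Choose Yara and Jules: together they cover tiling, wiring, drywall, flooring, insulation — every task.
Total fee: 11 + 14 = 25.
No cover costs less than 25.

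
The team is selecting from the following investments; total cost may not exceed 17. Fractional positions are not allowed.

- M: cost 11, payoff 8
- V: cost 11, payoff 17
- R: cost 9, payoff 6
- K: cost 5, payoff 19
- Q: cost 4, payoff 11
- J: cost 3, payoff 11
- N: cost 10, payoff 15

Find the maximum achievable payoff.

41

Take K, Q, and J: cost 5 + 4 + 3 = 12 ≤ 17, payoff 19 + 11 + 11 = 41.
No other feasible combination does better.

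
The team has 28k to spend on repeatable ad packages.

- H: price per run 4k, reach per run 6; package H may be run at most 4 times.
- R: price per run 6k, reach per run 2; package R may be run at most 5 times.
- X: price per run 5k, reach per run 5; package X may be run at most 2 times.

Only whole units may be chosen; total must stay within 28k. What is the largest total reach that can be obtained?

This is a bounded integer knapsack.
4×H, 1×R, and 1×X: price 27 ≤ 28, reach 4·6 + 1·2 + 1·5 = 31.
4×H and 2×X: price 26 ≤ 28, reach 4·6 + 2·5 = 34.
Best is 34.

34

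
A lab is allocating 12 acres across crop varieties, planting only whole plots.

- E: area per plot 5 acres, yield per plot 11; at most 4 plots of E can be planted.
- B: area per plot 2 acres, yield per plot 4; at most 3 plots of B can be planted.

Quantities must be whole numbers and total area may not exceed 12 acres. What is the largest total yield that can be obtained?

1×E and 3×B: area 11 ≤ 12, yield 1·11 + 3·4 = 23.
2×E and 1×B: area 12 ≤ 12, yield 2·11 + 1·4 = 26.
Best is 26.

26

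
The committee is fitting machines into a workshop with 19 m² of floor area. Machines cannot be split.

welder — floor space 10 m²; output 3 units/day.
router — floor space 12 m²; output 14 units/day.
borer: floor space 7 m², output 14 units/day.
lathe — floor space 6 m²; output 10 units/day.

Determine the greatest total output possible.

28

Allowing fractional choices, the relaxed optimum would be about 31.0, but machines are indivisible.
router + borer: floor space 12 + 7 = 19 ≤ 19, output 14 + 14 = 28.
borer + lathe: floor space 7 + 6 = 13 ≤ 19, output 14 + 10 = 24.
Best is router and borer with total output 28.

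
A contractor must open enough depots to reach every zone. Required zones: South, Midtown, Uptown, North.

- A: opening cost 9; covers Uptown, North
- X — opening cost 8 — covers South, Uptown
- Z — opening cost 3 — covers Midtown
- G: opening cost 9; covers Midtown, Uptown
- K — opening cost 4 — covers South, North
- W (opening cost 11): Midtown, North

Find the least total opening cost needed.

This is an integer covering problem.
The greedy cost-per-new-zone heuristic would pick K, Z, and X for 15, but a cheaper cover exists.
Choose G and K: together they cover South, Midtown, Uptown, North — every zone.
Total opening cost: 9 + 4 = 13.
No cover costs less than 13.

13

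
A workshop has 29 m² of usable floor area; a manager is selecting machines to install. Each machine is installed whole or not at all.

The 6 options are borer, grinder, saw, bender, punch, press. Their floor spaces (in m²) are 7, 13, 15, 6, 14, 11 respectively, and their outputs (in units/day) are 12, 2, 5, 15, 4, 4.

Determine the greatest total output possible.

borer + bender + press: floor space 7 + 6 + 11 = 24 ≤ 29, output 12 + 15 + 4 = 31.
borer + bender + punch: floor space 7 + 6 + 14 = 27 ≤ 29, output 12 + 15 + 4 = 31.
borer + saw + bender: floor space 7 + 15 + 6 = 28 ≤ 29, output 12 + 5 + 15 = 32.
Best is borer, saw, and bender with total output 32.

32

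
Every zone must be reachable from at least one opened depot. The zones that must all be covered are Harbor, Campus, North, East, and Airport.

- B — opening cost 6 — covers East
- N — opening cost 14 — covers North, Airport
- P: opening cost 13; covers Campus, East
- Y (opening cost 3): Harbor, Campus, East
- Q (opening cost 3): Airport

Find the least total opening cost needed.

17

Choose N and Y: together they cover Harbor, Campus, North, East, Airport — every zone.
Total opening cost: 14 + 3 = 17.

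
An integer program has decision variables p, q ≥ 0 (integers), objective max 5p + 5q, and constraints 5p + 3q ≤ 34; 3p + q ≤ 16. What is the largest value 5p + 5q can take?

Relaxing integrality, the LP optimum is 56.67 at (p,q) = (0, 11.3), which is not an integer point.
(p,q)=(0,11) is feasible, giving 55.
(p,q)=(0,10) is feasible, giving 50.
Maximum is 55 at (p,q)=(0,11).

55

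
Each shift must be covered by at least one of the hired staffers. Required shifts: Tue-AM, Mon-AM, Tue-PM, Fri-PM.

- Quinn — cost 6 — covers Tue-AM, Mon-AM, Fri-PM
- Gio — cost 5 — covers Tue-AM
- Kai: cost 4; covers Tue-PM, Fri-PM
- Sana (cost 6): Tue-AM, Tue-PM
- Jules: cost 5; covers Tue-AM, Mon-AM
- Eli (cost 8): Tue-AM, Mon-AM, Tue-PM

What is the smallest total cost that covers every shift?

This is an integer covering problem.
The greedy cost-per-new-shift heuristic would pick Quinn and Kai for 10, but a cheaper cover exists.
Choose Kai and Jules: together they cover Tue-AM, Mon-AM, Tue-PM, Fri-PM — every shift.
Total cost: 4 + 5 = 9.
No cover costs less than 9.

9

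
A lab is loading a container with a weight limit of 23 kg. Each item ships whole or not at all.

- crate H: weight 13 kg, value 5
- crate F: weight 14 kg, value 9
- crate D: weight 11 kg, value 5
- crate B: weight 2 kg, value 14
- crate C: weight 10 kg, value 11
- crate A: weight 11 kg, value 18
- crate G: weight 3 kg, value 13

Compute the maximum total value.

45

Take crate B, crate A, and crate G: weight 2 + 11 + 3 = 16 ≤ 23, value 14 + 18 + 13 = 45.
No other feasible combination does better.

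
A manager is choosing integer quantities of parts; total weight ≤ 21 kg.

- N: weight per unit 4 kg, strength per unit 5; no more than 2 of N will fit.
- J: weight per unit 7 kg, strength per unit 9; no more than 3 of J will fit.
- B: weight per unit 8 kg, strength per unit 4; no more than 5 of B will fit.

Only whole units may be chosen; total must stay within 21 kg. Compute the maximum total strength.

This is a bounded integer knapsack.
J has the best ratio (9/7); taking only J gives at most 3×9 = 27 (stopped by the weight limit).
Optimal: 3×J: weight 21 ≤ 21, strength 3·9 = 27.

27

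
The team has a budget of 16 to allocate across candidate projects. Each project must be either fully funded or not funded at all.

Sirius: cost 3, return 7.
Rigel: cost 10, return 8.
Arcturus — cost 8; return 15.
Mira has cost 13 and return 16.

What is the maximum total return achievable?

23

Sirius + Arcturus: cost 3 + 8 = 11 ≤ 16, return 7 + 15 = 22.
Sirius + Mira: cost 3 + 13 = 16 ≤ 16, return 7 + 16 = 23.
Best is Sirius and Mira with total return 23.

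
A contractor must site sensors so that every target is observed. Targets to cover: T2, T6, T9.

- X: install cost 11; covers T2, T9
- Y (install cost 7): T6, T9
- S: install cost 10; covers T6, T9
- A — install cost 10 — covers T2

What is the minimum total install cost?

Choose Y and A: together they cover T2, T6, T9 — every target.
Total install cost: 7 + 10 = 17.
No cover costs less than 17.

17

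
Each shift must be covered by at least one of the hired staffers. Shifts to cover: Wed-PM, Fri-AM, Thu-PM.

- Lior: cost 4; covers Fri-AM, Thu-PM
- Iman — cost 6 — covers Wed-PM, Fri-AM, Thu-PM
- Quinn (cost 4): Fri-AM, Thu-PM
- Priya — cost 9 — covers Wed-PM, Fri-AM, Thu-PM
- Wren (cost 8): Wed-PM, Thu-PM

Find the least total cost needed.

6

Iman alone covers Wed-PM, Fri-AM, Thu-PM — every shift.
Total cost: 6.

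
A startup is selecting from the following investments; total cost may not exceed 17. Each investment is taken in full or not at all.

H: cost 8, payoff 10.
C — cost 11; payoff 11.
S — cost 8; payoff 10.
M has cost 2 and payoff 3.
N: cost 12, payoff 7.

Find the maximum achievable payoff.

H + S: cost 8 + 8 = 16 ≤ 17, payoff 10 + 10 = 20.
C + M: cost 11 + 2 = 13 ≤ 17, payoff 11 + 3 = 14.
H + M: cost 8 + 2 = 10 ≤ 17, payoff 10 + 3 = 13.
Best is H and S with total payoff 20.

20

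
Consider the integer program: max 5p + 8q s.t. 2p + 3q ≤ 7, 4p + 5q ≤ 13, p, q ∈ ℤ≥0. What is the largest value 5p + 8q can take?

18

Relaxing integrality, the LP optimum is 18.67 at (p,q) = (0, 2.33), which is not an integer point.
(p,q)=(2,1): 2·2+3·1=7≤7, 4·2+5·1=13≤13, objective 18.
(p,q)=(0,2): 2·0+3·2=6≤7, 4·0+5·2=10≤13, objective 16.
(p,q)=(3,0): 2·3+3·0=6≤7, 4·3+5·0=12≤13, objective 15.
No feasible integer point exceeds 18.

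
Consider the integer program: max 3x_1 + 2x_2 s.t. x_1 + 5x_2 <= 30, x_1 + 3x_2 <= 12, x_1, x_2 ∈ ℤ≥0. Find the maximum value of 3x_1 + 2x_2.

36

(x_1,x_2)=(12,0): 1·12+5·0=12≤30, 1·12+3·0=12≤12, objective 36.
(x_1,x_2)=(11,0): 1·11+5·0=11≤30, 1·11+3·0=11≤12, objective 33.
The best lattice point is (12,0), giving 36.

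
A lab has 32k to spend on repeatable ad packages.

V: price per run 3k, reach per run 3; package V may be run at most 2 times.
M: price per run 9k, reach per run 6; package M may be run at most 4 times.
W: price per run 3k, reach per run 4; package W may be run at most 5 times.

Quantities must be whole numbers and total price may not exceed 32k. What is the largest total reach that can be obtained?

32

Take 2×V, 1×M, and 5×W: price 30 ≤ 32, reach 2·3 + 1·6 + 5·4 = 32.
W has the best ratio (4/3) and is taken to its limit of 5; remaining capacity is filled optimally with the others.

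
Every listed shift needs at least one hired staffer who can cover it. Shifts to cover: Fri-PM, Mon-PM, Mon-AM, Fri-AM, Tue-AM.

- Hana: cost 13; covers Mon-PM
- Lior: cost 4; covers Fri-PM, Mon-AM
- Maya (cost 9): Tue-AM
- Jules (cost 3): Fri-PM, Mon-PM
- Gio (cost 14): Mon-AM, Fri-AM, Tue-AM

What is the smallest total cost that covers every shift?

17

Choose Jules and Gio: together they cover Fri-PM, Mon-PM, Mon-AM, Fri-AM, Tue-AM — every shift.
Total cost: 3 + 14 = 17.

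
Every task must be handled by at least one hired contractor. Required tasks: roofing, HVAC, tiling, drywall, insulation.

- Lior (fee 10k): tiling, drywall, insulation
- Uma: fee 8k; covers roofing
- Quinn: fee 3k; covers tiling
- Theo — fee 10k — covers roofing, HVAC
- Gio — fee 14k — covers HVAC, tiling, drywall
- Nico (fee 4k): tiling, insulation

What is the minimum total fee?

20

The greedy cost-per-new-task heuristic would pick Nico, Theo, and Lior for 24, but a cheaper cover exists.
Choose Lior and Theo: together they cover roofing, HVAC, tiling, drywall, insulation — every task.
Total fee: 10 + 10 = 20.
No cover costs less than 20.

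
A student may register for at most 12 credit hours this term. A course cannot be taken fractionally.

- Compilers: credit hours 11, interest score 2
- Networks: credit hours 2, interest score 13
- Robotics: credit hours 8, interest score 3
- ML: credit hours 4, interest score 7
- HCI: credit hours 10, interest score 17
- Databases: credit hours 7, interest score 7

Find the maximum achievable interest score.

Allowing fractional choices, the relaxed optimum would be about 30.2, but courses are indivisible.
Networks + ML: credit hours 2 + 4 = 6 ≤ 12, interest score 13 + 7 = 20.
Networks + HCI: credit hours 2 + 10 = 12 ≤ 12, interest score 13 + 17 = 30.
Networks + Databases: credit hours 2 + 7 = 9 ≤ 12, interest score 13 + 7 = 20.
Best is Networks and HCI with total interest score 30.

30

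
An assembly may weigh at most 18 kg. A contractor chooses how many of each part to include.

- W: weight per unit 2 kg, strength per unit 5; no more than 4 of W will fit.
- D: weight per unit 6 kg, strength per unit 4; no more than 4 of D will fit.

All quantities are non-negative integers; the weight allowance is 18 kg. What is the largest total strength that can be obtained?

4×W and 1×D: weight 14 ≤ 18, strength 4·5 + 1·4 = 24.
3×W and 2×D: weight 18 ≤ 18, strength 3·5 + 2·4 = 23.
Best is 24.

24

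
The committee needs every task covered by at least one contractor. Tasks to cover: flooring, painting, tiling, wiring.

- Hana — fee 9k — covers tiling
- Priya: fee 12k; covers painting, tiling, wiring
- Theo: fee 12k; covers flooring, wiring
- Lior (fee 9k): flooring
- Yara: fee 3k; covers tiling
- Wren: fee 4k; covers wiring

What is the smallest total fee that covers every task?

The greedy cost-per-new-task heuristic would pick Yara, Wren, Lior, and Priya for 28, but a cheaper cover exists.
Choose Priya and Lior: together they cover flooring, painting, tiling, wiring — every task.
Total fee: 12 + 9 = 21.
No cover costs less than 21.

21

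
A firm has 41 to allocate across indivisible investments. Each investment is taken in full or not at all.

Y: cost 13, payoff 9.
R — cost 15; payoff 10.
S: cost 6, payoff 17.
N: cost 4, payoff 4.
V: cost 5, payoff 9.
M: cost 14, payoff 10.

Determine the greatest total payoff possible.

46

Y + S + V + M: cost 13 + 6 + 5 + 14 = 38 ≤ 41, payoff 9 + 17 + 9 + 10 = 45.
Y + R + S + V: cost 13 + 15 + 6 + 5 = 39 ≤ 41, payoff 9 + 10 + 17 + 9 = 45.
R + S + V + M: cost 15 + 6 + 5 + 14 = 40 ≤ 41, payoff 10 + 17 + 9 + 10 = 46.
Best is R, S, V, and M with total payoff 46.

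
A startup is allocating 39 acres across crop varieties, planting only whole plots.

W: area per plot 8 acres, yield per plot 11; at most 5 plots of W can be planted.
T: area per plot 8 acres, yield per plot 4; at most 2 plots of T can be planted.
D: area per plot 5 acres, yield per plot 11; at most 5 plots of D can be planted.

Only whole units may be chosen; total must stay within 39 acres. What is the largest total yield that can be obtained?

66

This is a bounded integer knapsack.
D has the best ratio (11/5); taking only D gives at most 5×11 = 55 (stopped by the supply cap of 5).
Mixing does better — 1×W and 5×D: area 33 ≤ 39, yield 1·11 + 5·11 = 66.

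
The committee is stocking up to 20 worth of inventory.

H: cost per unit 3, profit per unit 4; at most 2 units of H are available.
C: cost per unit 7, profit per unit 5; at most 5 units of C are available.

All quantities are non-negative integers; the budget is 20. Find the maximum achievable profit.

This is a bounded integer knapsack.
2×H and 2×C: cost 20 ≤ 20, profit 2·4 + 2·5 = 18.
1×H and 2×C: cost 17 ≤ 20, profit 1·4 + 2·5 = 14.
Best is 18.

18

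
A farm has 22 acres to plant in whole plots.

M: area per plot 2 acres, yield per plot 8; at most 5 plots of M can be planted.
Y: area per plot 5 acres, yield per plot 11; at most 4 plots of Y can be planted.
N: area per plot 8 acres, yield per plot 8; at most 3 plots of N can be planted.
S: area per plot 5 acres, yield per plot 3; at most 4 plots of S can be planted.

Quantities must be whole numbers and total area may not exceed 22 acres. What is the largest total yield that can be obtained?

62

M has the best ratio (8/2); taking only M gives at most 5×8 = 40 (stopped by the supply cap of 5).
Mixing does better — 5×M and 2×Y: area 20 ≤ 22, yield 5·8 + 2·11 = 62.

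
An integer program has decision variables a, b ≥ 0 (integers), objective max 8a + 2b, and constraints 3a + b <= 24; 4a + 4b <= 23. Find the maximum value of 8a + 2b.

The continuous relaxation peaks at (5.75, 0) with value 46.00; rounding to a feasible lattice point costs some objective.
(a,b)=(5,0): 3·5+1·0=15≤24, 4·5+4·0=20≤23, objective 40.
(a,b)=(4,1): 3·4+1·1=13≤24, 4·4+4·1=20≤23, objective 34.
The best lattice point is (5,0), giving 40.

40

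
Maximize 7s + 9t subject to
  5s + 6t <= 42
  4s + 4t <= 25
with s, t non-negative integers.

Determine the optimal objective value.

(s,t)=(0,6) is feasible, giving 54.
(s,t)=(1,5) is feasible, giving 52.
Maximum is 54 at (s,t)=(0,6).

54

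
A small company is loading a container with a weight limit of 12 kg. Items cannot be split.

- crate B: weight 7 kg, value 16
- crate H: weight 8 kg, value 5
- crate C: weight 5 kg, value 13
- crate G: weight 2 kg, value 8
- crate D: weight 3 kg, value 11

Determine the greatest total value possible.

crate B + crate G + crate D: weight 7 + 2 + 3 = 12 ≤ 12, value 16 + 8 + 11 = 35.
crate C + crate G + crate D: weight 5 + 2 + 3 = 10 ≤ 12, value 13 + 8 + 11 = 32.
Best is crate B, crate G, and crate D with total value 35.

35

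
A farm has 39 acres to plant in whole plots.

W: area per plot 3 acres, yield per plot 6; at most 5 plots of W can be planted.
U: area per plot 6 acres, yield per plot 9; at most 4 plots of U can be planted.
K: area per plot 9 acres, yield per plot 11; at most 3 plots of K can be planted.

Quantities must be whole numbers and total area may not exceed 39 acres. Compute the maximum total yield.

This is a bounded integer knapsack.
Take 5×W and 4×U: area 39 ≤ 39, yield 5·6 + 4·9 = 66.
W has the best ratio (6/3) and is taken to its limit of 5; remaining capacity is filled optimally with the others.

66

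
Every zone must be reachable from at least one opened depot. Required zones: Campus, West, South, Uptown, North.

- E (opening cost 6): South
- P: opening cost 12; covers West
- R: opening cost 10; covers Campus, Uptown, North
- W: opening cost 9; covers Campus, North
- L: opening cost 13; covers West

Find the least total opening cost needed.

28

Choose E, P, and R: together they cover Campus, West, South, Uptown, North — every zone.
Total opening cost: 6 + 12 + 10 = 28.
No cover costs less than 28.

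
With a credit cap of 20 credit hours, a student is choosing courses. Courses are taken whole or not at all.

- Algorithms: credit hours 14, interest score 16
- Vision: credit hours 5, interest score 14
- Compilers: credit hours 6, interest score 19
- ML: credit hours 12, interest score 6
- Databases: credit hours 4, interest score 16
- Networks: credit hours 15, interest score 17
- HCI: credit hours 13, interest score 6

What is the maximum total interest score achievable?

Allowing fractional choices, the relaxed optimum would be about 54.7, but courses are indivisible.
Algorithms + Compilers: credit hours 14 + 6 = 20 ≤ 20, interest score 16 + 19 = 35.
Vision + Compilers + Databases: credit hours 5 + 6 + 4 = 15 ≤ 20, interest score 14 + 19 + 16 = 49.
Compilers + Databases: credit hours 6 + 4 = 10 ≤ 20, interest score 19 + 16 = 35.
Best is Vision, Compilers, and Databases with total interest score 49.

49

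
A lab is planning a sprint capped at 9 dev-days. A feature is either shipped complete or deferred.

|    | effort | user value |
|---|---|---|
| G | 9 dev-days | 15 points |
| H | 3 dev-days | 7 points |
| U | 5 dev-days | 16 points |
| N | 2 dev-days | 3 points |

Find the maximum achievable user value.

Treat it as a binary knapsack problem.
U: effort 5 ≤ 9, user value 16.
H + U: effort 3 + 5 = 8 ≤ 9, user value 7 + 16 = 23.
U + N: effort 5 + 2 = 7 ≤ 9, user value 16 + 3 = 19.
Best is H and U with total user value 23.

23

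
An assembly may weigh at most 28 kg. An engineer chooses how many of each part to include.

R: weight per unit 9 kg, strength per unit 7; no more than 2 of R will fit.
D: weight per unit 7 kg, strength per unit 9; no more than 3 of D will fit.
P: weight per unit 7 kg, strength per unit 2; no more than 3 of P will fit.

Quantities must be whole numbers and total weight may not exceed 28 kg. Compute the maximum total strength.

3×D: weight 21 ≤ 28, strength 3·9 = 27.
3×D and 1×P: weight 28 ≤ 28, strength 3·9 + 1·2 = 29.
Best is 29.

29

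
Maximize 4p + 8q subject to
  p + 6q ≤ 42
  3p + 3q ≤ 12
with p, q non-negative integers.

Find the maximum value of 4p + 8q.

32

(p,q)=(0,4): 1·0+6·4=24≤42, 3·0+3·4=12≤12, objective 32.
(p,q)=(1,3): 1·1+6·3=19≤42, 3·1+3·3=12≤12, objective 28.
(p,q)=(0,3): 1·0+6·3=18≤42, 3·0+3·3=9≤12, objective 24.
The best lattice point is (0,4), giving 32.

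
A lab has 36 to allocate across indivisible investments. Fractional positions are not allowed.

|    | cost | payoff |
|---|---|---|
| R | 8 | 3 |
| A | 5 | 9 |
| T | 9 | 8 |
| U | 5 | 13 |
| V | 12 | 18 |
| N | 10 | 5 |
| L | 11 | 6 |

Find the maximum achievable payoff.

48

This is a 0-1 knapsack instance.
A + T + U + V: cost 5 + 9 + 5 + 12 = 31 ≤ 36, payoff 9 + 8 + 13 + 18 = 48.
A + U + V + N: cost 5 + 5 + 12 + 10 = 32 ≤ 36, payoff 9 + 13 + 18 + 5 = 45.
A + U + V + L: cost 5 + 5 + 12 + 11 = 33 ≤ 36, payoff 9 + 13 + 18 + 6 = 46.
Best is A, T, U, and V with total payoff 48.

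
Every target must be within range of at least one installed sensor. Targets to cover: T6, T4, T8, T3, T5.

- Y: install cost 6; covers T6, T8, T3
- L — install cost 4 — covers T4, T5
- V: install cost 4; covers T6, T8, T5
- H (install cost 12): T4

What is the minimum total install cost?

10

This is an integer covering problem.
The greedy cost-per-new-target heuristic would pick V, L, and Y for 14, but a cheaper cover exists.
Choose Y and L: together they cover T6, T4, T8, T3, T5 — every target.
Total install cost: 6 + 4 = 10.
No cover costs less than 10.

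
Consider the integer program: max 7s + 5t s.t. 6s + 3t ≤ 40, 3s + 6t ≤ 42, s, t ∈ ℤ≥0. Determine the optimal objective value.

53

Relaxing integrality, the LP optimum is 54.00 at (s,t) = (4.22, 4.89), which is not an integer point.
(s,t)=(4,5): 6·4+3·5=39≤40, 3·4+6·5=42≤42, objective 53.
(s,t)=(5,3): 6·5+3·3=39≤40, 3·5+6·3=33≤42, objective 50.
(s,t)=(4,4): 6·4+3·4=36≤40, 3·4+6·4=36≤42, objective 48.
(s,t)=(3,5): 6·3+3·5=33≤40, 3·3+6·5=39≤42, objective 46.
Maximum is 53 at (s,t)=(4,5).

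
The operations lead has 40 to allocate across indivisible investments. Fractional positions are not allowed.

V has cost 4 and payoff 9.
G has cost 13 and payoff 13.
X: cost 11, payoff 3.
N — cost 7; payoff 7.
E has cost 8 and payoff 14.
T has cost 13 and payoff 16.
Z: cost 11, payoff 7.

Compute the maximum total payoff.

52

Allowing fractional choices, the relaxed optimum would be about 54.0, but investments are indivisible.
V + G + E + T: cost 4 + 13 + 8 + 13 = 38 ≤ 40, payoff 9 + 13 + 14 + 16 = 52.
V + N + E + T: cost 4 + 7 + 8 + 13 = 32 ≤ 40, payoff 9 + 7 + 14 + 16 = 46.
Best is V, G, E, and T with total payoff 52.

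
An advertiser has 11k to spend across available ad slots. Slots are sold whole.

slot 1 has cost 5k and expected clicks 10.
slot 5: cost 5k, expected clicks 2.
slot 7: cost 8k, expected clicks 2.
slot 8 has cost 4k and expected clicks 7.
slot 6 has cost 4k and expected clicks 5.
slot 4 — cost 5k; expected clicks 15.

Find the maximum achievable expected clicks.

25

Take slot 1 and slot 4: cost 5 + 5 = 10 ≤ 11, expected clicks 10 + 15 = 25.
No other feasible combination does better.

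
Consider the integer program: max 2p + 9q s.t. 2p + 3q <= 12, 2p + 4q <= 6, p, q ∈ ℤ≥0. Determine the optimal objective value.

(p,q)=(1,1): 2·1+3·1=5≤12, 2·1+4·1=6≤6, objective 11.
(p,q)=(0,1): 2·0+3·1=3≤12, 2·0+4·1=4≤6, objective 9.
(p,q)=(2,0): 2·2+3·0=4≤12, 2·2+4·0=4≤6, objective 4.
(p,q)=(1,0): 2·1+3·0=2≤12, 2·1+4·0=2≤6, objective 2.
Maximum is 11 at (p,q)=(1,1).

11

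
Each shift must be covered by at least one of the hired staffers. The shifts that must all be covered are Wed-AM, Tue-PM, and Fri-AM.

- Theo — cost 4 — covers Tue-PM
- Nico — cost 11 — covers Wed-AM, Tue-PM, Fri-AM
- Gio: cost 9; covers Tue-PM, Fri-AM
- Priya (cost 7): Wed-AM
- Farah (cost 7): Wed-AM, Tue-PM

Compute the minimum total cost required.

The greedy cost-per-new-shift heuristic would pick Farah and Gio for 16, but a cheaper cover exists.
Nico alone covers Wed-AM, Tue-PM, Fri-AM — every shift.
Total cost: 11.
No cover costs less than 11.

11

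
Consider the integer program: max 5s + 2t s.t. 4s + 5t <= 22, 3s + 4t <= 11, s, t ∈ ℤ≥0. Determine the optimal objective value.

15

The continuous relaxation peaks at (3.67, 0) with value 18.33; rounding to a feasible lattice point costs some objective.
(s,t)=(3,0): 4·3+5·0=12≤22, 3·3+4·0=9≤11, objective 15.
(s,t)=(2,1): 4·2+5·1=13≤22, 3·2+4·1=10≤11, objective 12.
No feasible integer point exceeds 15.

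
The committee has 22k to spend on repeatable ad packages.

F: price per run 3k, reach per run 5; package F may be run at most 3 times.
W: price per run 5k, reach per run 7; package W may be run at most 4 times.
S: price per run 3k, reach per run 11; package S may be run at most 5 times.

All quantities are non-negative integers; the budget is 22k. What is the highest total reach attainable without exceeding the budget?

65

2×F and 5×S: price 21 ≤ 22, reach 2·5 + 5·11 = 65.
1×W and 5×S: price 20 ≤ 22, reach 1·7 + 5·11 = 62.
Best is 65.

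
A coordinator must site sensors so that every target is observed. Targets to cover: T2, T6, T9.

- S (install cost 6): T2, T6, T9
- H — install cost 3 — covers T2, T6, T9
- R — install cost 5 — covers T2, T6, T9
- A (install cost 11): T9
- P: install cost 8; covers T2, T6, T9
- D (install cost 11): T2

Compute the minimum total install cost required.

3

H alone covers T2, T6, T9 — every target.
Total install cost: 3.
No cover costs less than 3.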